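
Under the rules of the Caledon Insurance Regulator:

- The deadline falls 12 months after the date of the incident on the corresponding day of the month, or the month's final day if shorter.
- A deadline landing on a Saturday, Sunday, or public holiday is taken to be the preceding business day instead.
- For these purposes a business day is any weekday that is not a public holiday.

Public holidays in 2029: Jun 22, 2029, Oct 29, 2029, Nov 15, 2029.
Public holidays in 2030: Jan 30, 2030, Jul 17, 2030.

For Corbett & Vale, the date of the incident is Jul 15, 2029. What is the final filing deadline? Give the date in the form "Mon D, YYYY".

Jul 15, 2030

12 months after Jul 15, 2029, on the same day of the month, is Jul 15, 2030.
Since Jul 15, 2030 is a Monday and not a holiday, the date is unchanged.
So the filing is due Jul 15, 2030.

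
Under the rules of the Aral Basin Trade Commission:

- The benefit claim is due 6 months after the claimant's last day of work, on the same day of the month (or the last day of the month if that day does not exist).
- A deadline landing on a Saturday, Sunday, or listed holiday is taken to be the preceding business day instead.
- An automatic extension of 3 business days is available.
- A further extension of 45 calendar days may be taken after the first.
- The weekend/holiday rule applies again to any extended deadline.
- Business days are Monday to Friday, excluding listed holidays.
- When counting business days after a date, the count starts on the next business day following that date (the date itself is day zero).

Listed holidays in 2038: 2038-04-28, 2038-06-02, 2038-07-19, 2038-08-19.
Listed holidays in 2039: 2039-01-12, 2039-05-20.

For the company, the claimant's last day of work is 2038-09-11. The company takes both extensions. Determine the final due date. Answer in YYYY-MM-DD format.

2039-04-29

Moving 6 months forward from 2038-09-11 on the corresponding day gives 2039-03-11.
2039-03-11 is a Friday and not a listed holiday, so it stands.
Applying the 3-business-day extension: 3 business days after 2039-03-11 is 2039-03-16.
Since 2039-03-16 is a Wednesday and not a holiday, the date is unchanged.
With the 45-day extension, 2039-03-16 becomes 2039-04-30.
2039-04-30 falls on a Saturday. Rolling to the preceding business day gives 2039-04-29, a Friday.
Deadline: 2039-04-29.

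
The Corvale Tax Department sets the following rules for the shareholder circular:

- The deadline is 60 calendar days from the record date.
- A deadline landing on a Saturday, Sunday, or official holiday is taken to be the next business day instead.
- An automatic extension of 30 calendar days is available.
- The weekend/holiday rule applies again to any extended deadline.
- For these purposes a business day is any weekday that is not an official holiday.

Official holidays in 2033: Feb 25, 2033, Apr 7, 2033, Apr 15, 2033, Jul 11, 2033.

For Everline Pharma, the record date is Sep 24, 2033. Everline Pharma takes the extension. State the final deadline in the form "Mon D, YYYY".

Dec 23, 2033

From Sep 24, 2033, 60 calendar days later is Nov 23, 2033.
Nov 23, 2033 is a Wednesday and not a listed holiday, so it stands.
Add the 30 calendar-day extension to Nov 23, 2033: Dec 23, 2033.
Dec 23, 2033 is a Friday and not a listed holiday, so it stands.
So the filing is due Dec 23, 2033.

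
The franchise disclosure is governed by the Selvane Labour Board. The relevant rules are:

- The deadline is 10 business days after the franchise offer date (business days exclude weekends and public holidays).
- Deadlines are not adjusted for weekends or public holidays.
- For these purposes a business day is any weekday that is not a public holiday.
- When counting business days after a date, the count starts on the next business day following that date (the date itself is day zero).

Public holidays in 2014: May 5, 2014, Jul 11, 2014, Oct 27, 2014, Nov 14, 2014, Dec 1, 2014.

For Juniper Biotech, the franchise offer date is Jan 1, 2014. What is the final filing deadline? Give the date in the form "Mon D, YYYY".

Jan 15, 2014

Counting 10 business days after Jan 1, 2014 (skipping weekends and listed holidays) reaches Jan 15, 2014.
No adjustment is made for weekends or holidays, so Jan 15, 2014 stands.
The final due date is Jan 15, 2014.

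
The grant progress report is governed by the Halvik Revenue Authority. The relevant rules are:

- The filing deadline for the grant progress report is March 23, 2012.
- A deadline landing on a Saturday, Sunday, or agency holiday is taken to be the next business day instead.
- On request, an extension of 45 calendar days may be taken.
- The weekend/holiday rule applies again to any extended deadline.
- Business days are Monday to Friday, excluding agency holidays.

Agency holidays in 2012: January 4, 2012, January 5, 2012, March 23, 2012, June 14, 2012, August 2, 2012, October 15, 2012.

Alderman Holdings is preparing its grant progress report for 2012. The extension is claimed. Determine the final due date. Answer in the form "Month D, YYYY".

May 10, 2012

The statutory due date is March 23, 2012.
March 23, 2012 is a listed holiday; the next business day is March 26, 2012 (Monday).
The 45-calendar-day extension moves the deadline from March 26, 2012 to May 10, 2012.
May 10, 2012 is a Thursday and not a listed holiday, so it stands.
Deadline: May 10, 2012.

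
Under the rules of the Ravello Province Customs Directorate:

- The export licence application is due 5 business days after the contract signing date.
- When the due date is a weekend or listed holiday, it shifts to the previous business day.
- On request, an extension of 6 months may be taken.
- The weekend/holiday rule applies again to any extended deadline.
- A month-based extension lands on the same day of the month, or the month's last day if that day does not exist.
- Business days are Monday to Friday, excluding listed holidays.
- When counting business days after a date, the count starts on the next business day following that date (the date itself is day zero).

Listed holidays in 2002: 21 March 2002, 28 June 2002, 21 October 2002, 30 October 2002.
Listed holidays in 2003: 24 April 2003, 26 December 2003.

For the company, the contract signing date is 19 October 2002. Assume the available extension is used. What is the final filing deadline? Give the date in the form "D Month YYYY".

28 April 2003

Counting 5 business days after 19 October 2002 (skipping weekends and listed holidays) reaches 28 October 2002.
28 October 2002 falls on a Monday, which is a business day, so no adjustment is needed.
Applying the 6 months extension: 6 months after 28 October 2002 is 28 April 2003.
28 April 2003 is a Monday and not a listed holiday, so it stands.
Deadline: 28 April 2003.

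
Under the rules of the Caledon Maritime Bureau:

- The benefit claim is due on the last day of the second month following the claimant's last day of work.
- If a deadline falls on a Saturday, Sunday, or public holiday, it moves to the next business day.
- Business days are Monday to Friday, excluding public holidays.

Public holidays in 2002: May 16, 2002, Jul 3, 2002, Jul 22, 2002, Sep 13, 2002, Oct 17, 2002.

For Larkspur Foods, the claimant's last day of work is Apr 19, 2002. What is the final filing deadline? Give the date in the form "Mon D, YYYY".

Jul 1, 2002

2 months after Apr 19, 2002 falls in June 2002; the last day of that month is Jun 30, 2002.
Jun 30, 2002 is a Sunday, so it moves to the next business day, Jul 1, 2002 (Monday).
Deadline: Jul 1, 2002.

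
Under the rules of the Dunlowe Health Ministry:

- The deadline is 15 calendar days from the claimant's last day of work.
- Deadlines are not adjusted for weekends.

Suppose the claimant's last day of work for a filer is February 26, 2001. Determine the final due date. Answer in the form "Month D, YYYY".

From February 26, 2001, 15 calendar days later is March 13, 2001.
March 13, 2001 is a Tuesday; no weekend or holiday adjustment applies.
Deadline: March 13, 2001.

March 13, 2001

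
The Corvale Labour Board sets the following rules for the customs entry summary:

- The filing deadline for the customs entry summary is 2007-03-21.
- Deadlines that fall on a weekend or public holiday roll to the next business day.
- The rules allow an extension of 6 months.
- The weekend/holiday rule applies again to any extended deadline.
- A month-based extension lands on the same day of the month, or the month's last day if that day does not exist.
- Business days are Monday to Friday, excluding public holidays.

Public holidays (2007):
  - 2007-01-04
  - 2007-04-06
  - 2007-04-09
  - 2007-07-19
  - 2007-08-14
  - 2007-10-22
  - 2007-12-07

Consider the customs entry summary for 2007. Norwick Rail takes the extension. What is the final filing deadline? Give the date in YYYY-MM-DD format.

Start from the fixed due date, 2007-03-21.
2007-03-21 is a Wednesday and not a listed holiday, so it stands.
The 6 months extension carries 2007-03-21 to 2007-09-21.
2007-09-21 is a Friday and not a listed holiday, so it stands.
The final due date is 2007-09-21.

2007-09-21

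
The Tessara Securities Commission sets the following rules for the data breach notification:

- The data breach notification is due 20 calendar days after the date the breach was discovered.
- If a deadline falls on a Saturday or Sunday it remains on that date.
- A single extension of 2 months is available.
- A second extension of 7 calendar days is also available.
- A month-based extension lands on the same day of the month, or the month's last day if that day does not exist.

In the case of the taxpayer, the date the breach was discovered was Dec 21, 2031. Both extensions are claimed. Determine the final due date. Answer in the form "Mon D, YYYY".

Mar 17, 2032

Adding 20 calendar days to Dec 21, 2031 gives Jan 10, 2032.
No adjustment is made for weekends or holidays, so Jan 10, 2032 stands.
Add 2 months to Jan 10, 2032: Mar 10, 2032.
Mar 10, 2032 falls on a Wednesday. The rules make no weekend/holiday allowance, so it remains Mar 10, 2032.
With the 7-day extension, Mar 10, 2032 becomes Mar 17, 2032.
No adjustment is made for weekends or holidays, so Mar 17, 2032 stands.
The final due date is Mar 17, 2032.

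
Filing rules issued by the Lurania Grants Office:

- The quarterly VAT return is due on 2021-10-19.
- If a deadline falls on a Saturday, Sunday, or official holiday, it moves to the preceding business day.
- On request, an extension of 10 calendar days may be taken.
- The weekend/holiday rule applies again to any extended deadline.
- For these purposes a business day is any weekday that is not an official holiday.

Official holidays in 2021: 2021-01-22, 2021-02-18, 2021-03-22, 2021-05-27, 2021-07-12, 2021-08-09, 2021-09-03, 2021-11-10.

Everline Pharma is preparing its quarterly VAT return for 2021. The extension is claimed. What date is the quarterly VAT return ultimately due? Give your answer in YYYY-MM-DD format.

The statutory due date is 2021-10-19.
2021-10-19 (Tuesday) is already a business day.
Applying the 10-calendar-day extension: 2021-10-19 + 10 days = 2021-10-29.
2021-10-29 (Friday) is already a business day.
Final deadline: 2021-10-29.

2021-10-29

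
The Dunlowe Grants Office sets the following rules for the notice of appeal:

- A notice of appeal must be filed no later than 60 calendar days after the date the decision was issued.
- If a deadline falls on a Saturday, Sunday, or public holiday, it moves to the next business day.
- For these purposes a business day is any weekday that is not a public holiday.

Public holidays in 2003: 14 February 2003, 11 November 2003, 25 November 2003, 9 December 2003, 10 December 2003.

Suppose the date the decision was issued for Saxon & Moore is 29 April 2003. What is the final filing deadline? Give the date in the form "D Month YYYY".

From 29 April 2003, 60 calendar days later is 28 June 2003.
Because 28 June 2003 is a Saturday, the deadline becomes 30 June 2003 (Monday).
Final deadline: 30 June 2003.

30 June 2003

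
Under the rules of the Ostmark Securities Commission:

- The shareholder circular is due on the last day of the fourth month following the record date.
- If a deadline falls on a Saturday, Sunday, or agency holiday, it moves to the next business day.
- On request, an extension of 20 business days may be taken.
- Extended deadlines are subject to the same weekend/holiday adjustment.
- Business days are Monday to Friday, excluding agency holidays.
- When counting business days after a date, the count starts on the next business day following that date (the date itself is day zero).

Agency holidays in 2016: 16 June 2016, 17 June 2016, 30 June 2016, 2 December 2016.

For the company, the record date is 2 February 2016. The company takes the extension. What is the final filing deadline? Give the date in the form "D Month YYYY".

29 July 2016

4 months after 2 February 2016 is June 2016; that month ends on 30 June 2016.
30 June 2016 falls on a listed holiday. Rolling to the next business day gives 1 July 2016, a Friday.
Counting 20 further business days from 1 July 2016 reaches 29 July 2016.
29 July 2016 falls on a Friday, which is a business day, so no adjustment is needed.
Deadline: 29 July 2016.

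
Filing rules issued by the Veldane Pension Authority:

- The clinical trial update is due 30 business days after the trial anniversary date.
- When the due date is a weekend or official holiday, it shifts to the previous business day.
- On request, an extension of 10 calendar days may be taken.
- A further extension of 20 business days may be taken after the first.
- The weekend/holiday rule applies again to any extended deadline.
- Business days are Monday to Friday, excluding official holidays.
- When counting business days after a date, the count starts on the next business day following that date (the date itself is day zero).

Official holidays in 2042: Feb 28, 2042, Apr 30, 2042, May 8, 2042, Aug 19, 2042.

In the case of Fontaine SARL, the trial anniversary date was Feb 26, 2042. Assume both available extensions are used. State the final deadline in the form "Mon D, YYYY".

May 20, 2042

30 business days after Feb 26, 2042, excluding weekends and holidays, is Apr 10, 2042.
Apr 10, 2042 is a Thursday and not a listed holiday, so it stands.
Applying the 10-calendar-day extension: Apr 10, 2042 + 10 days = Apr 20, 2042.
Apr 20, 2042 falls on a Sunday. Rolling to the preceding business day gives Apr 18, 2042, a Friday.
Counting 20 further business days from Apr 18, 2042 reaches May 20, 2042.
May 20, 2042 is a Tuesday and not a listed holiday, so it stands.
Deadline: May 20, 2042.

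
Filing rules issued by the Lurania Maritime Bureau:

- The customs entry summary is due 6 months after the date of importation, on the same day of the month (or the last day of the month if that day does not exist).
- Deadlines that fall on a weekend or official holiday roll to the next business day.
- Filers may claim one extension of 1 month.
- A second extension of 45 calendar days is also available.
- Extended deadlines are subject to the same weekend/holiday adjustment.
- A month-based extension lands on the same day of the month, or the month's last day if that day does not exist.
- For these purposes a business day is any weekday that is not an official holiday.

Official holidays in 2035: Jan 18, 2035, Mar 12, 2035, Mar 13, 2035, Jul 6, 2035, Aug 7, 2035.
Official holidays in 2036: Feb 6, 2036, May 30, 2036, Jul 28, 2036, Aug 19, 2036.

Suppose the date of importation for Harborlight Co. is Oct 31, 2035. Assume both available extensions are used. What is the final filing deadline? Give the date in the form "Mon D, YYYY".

Moving 6 months forward from Oct 31, 2035 on the corresponding day gives Apr 30, 2036 (day 31 does not exist in April, so the month's last day is used).
Apr 30, 2036 (Wednesday) is already a business day.
Applying the 1 month extension: 1 month after Apr 30, 2036 is May 30, 2036.
May 30, 2036 is a listed holiday, so it moves to the next business day, Jun 2, 2036 (Monday).
The 45-calendar-day extension moves the deadline from Jun 2, 2036 to Jul 17, 2036.
Jul 17, 2036 (Thursday) is already a business day.
Final deadline: Jul 17, 2036.

Jul 17, 2036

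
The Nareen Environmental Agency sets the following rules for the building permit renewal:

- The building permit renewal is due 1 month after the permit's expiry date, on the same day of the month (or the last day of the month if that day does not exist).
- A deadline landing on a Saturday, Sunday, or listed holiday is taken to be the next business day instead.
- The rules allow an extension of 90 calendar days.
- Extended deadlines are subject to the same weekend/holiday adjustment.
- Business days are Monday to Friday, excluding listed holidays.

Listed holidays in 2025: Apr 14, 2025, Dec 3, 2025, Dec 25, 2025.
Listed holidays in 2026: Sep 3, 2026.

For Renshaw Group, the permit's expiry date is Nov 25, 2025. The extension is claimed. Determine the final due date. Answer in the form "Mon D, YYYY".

Mar 26, 2026

Moving 1 month forward from Nov 25, 2025 on the corresponding day gives Dec 25, 2025.
Dec 25, 2025 is a listed holiday; the next business day is Dec 26, 2025 (Friday).
Applying the 90-calendar-day extension: Dec 26, 2025 + 90 days = Mar 26, 2026.
Mar 26, 2026 falls on a Thursday, which is a business day, so no adjustment is needed.
Deadline: Mar 26, 2026.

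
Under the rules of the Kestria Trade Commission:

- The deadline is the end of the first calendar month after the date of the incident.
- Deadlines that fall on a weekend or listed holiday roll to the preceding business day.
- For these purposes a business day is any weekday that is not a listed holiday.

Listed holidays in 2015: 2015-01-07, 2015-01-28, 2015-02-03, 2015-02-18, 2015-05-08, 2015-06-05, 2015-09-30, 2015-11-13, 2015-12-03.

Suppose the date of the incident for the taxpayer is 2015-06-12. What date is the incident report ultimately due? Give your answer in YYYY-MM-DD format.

2015-07-31

The first month after 2015-06-12 is July 2015, whose last day is 2015-07-31.
2015-07-31 falls on a Friday, which is a business day, so no adjustment is needed.
Final deadline: 2015-07-31.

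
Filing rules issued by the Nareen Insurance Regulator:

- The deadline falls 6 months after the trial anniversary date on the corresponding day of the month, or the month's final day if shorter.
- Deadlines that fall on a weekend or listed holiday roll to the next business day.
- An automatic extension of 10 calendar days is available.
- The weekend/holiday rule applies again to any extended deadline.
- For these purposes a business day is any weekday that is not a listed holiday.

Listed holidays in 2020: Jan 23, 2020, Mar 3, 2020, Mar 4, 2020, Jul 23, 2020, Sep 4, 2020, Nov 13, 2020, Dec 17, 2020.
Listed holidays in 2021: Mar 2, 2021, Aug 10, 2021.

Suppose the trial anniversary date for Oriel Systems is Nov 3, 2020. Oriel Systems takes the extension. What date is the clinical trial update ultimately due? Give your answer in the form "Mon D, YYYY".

May 13, 2021

Moving 6 months forward from Nov 3, 2020 on the corresponding day gives May 3, 2021.
Since May 3, 2021 is a Monday and not a holiday, the date is unchanged.
Applying the 10-calendar-day extension: May 3, 2021 + 10 days = May 13, 2021.
May 13, 2021 is a Thursday and not a listed holiday, so it stands.
Deadline: May 13, 2021.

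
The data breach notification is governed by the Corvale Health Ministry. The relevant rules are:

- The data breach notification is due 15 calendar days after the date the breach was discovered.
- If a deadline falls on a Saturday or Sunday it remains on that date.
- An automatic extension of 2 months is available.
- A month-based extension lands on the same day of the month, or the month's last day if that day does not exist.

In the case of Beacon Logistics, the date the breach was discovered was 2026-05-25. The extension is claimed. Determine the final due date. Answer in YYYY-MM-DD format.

From 2026-05-25, 15 calendar days later is 2026-06-09.
2026-06-09 is a Tuesday; no weekend or holiday adjustment applies.
Add 2 months to 2026-06-09: 2026-08-09.
2026-08-09 falls on a Sunday. The rules make no weekend/holiday allowance, so it remains 2026-08-09.
Final deadline: 2026-08-09.

2026-08-09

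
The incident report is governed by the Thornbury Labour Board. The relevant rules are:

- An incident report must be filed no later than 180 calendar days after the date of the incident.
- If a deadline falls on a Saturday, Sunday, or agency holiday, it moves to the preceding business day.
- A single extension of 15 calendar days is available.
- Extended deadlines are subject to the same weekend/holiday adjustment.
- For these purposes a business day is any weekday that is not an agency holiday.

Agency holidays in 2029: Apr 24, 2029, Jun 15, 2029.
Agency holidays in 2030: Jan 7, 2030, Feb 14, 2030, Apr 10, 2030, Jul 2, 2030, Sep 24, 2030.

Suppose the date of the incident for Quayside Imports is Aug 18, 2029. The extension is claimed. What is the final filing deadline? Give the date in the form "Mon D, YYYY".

Feb 28, 2030

Adding 180 calendar days to Aug 18, 2029 gives Feb 14, 2030.
Feb 14, 2030 is a listed holiday; the preceding business day is Feb 13, 2030 (Wednesday).
With the 15-day extension, Feb 13, 2030 becomes Feb 28, 2030.
Feb 28, 2030 falls on a Thursday, which is a business day, so no adjustment is needed.
So the filing is due Feb 28, 2030.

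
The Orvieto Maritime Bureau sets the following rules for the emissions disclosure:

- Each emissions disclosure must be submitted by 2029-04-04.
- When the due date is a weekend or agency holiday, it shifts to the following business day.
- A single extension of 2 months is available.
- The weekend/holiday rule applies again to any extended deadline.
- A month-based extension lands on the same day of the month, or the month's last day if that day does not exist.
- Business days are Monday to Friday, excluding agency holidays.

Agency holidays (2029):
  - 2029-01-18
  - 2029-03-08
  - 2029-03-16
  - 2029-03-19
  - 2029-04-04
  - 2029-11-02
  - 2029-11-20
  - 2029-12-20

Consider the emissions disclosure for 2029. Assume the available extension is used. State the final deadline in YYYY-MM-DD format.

2029-06-05

The statutory due date is 2029-04-04.
2029-04-04 is a listed holiday, so it moves to the next business day, 2029-04-05 (Thursday).
The 2 months extension carries 2029-04-05 to 2029-06-05.
2029-06-05 falls on a Tuesday, which is a business day, so no adjustment is needed.
Final deadline: 2029-06-05.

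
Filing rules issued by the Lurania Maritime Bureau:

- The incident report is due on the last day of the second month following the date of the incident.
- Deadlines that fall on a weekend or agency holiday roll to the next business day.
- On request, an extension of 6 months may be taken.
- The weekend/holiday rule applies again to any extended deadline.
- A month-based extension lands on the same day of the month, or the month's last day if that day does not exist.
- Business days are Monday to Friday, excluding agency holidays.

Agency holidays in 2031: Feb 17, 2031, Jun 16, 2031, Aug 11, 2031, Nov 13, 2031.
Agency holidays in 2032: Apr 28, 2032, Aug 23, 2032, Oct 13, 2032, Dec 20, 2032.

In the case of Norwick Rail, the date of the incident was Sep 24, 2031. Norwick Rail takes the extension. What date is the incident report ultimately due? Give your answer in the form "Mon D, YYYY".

Jun 1, 2032

2 months after Sep 24, 2031 falls in November 2031; the last day of that month is Nov 30, 2031.
Nov 30, 2031 is a Sunday; the next business day is Dec 1, 2031 (Monday).
Applying the 6 months extension: 6 months after Dec 1, 2031 is Jun 1, 2032.
Since Jun 1, 2032 is a Tuesday and not a holiday, the date is unchanged.
Deadline: Jun 1, 2032.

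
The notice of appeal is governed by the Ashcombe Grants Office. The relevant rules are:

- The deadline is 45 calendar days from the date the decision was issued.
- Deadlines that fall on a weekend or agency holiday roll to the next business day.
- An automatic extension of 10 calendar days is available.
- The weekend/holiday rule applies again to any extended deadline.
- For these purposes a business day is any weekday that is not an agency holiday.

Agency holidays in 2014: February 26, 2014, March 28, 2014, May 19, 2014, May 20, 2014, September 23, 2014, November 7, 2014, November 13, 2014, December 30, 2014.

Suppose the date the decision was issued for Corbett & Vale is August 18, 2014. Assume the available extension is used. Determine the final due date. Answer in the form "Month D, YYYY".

October 13, 2014

Adding 45 calendar days to August 18, 2014 gives October 2, 2014.
October 2, 2014 (Thursday) is already a business day.
The 10-calendar-day extension moves the deadline from October 2, 2014 to October 12, 2014.
October 12, 2014 is a Sunday, so it moves to the next business day, October 13, 2014 (Monday).
So the filing is due October 13, 2014.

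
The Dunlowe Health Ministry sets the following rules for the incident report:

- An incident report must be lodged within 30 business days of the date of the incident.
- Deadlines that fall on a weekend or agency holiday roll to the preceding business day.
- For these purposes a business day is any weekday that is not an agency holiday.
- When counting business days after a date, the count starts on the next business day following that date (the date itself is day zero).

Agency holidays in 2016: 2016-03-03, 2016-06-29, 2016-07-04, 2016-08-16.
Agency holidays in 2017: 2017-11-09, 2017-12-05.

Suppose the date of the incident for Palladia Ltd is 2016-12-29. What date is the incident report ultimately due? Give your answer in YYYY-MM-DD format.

2017-02-09

Counting 30 business days after 2016-12-29 (skipping weekends and listed holidays) reaches 2017-02-09.
Since 2017-02-09 is a Thursday and not a holiday, the date is unchanged.
Deadline: 2017-02-09.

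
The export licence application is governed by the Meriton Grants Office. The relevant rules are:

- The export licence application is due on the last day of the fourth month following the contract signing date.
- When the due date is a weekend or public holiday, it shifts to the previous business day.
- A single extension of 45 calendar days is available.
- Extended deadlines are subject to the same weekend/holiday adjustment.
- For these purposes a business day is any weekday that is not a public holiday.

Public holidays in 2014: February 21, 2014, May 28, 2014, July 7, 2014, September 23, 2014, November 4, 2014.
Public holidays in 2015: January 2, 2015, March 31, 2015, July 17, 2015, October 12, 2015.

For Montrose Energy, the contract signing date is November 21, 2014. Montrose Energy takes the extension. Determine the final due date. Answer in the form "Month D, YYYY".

May 14, 2015

4 months after November 21, 2014 falls in March 2015; the last day of that month is March 31, 2015.
March 31, 2015 is a listed holiday; the preceding business day is March 30, 2015 (Monday).
Add the 45 calendar-day extension to March 30, 2015: May 14, 2015.
May 14, 2015 falls on a Thursday, which is a business day, so no adjustment is needed.
Final deadline: May 14, 2015.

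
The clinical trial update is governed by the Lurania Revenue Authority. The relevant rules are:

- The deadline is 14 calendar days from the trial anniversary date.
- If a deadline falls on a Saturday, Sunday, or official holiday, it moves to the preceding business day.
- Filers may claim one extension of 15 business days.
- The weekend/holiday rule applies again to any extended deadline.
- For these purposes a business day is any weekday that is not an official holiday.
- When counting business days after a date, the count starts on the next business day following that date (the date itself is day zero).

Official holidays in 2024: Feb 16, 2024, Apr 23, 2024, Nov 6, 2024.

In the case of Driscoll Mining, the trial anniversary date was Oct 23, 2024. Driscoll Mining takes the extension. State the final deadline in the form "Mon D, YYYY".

14 calendar days after Oct 23, 2024 is Nov 6, 2024.
Nov 6, 2024 is a listed holiday; the preceding business day is Nov 5, 2024 (Tuesday).
The 15-business-day extension runs from Nov 5, 2024 to Nov 27, 2024.
Nov 27, 2024 is a Wednesday and not a listed holiday, so it stands.
The final due date is Nov 27, 2024.

Nov 27, 2024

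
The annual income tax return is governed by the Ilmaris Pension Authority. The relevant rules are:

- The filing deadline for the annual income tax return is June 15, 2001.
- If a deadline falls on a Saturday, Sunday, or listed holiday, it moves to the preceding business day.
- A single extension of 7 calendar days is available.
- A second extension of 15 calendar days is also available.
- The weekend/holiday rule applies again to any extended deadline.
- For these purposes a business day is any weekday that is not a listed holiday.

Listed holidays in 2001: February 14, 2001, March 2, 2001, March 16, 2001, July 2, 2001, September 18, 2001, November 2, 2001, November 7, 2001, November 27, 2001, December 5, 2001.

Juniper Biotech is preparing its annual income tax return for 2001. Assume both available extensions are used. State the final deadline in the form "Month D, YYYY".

July 6, 2001

Start from the fixed due date, June 15, 2001.
June 15, 2001 (Friday) is already a business day.
Add the 7 calendar-day extension to June 15, 2001: June 22, 2001.
Since June 22, 2001 is a Friday and not a holiday, the date is unchanged.
Add the 15 calendar-day extension to June 22, 2001: July 7, 2001.
July 7, 2001 is a Saturday; the preceding business day is July 6, 2001 (Friday).
Final deadline: July 6, 2001.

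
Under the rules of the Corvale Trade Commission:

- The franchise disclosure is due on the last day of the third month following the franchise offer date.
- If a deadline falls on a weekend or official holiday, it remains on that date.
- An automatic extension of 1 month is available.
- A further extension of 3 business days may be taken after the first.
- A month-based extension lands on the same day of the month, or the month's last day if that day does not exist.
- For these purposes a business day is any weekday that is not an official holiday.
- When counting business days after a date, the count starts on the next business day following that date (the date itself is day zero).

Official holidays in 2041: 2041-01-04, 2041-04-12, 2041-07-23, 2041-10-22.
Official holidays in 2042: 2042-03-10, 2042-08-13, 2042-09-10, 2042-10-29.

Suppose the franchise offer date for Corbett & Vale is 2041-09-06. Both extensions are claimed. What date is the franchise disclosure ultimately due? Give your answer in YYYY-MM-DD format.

2042-02-05

3 months after 2041-09-06 falls in December 2041; the last day of that month is 2041-12-31.
No adjustment is made for weekends or holidays, so 2041-12-31 stands.
Applying the 1 month extension: 1 month after 2041-12-31 is 2042-01-31.
No adjustment is made for weekends or holidays, so 2042-01-31 stands.
Counting 3 further business days from 2042-01-31 reaches 2042-02-05.
2042-02-05 falls on a Wednesday. The rules make no weekend/holiday allowance, so it remains 2042-02-05.
Final deadline: 2042-02-05.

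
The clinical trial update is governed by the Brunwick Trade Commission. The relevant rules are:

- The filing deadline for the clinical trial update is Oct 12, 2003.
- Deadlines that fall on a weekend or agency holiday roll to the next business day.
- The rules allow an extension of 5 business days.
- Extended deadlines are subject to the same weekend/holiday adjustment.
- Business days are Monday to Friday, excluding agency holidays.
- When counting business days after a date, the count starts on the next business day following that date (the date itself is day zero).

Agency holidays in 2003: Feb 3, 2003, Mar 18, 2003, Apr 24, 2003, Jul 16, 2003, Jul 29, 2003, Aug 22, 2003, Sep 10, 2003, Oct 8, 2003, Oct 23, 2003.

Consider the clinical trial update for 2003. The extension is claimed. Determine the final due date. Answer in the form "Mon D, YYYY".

The statutory due date is Oct 12, 2003.
Oct 12, 2003 is a Sunday; the next business day is Oct 13, 2003 (Monday).
The 5-business-day extension runs from Oct 13, 2003 to Oct 20, 2003.
Oct 20, 2003 is a Monday and not a listed holiday, so it stands.
So the filing is due Oct 20, 2003.

Oct 20, 2003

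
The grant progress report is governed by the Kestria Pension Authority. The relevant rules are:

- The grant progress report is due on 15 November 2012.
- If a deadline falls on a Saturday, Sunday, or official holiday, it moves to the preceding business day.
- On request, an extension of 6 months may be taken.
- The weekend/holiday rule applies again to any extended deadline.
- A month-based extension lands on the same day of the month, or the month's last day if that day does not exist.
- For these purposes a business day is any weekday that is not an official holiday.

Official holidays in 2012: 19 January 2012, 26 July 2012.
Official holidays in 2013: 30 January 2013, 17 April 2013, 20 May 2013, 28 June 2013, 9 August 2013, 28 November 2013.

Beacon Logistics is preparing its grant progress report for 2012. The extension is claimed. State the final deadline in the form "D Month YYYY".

Start from the fixed due date, 15 November 2012.
Since 15 November 2012 is a Thursday and not a holiday, the date is unchanged.
Add 6 months to 15 November 2012: 15 May 2013.
15 May 2013 (Wednesday) is already a business day.
Deadline: 15 May 2013.

15 May 2013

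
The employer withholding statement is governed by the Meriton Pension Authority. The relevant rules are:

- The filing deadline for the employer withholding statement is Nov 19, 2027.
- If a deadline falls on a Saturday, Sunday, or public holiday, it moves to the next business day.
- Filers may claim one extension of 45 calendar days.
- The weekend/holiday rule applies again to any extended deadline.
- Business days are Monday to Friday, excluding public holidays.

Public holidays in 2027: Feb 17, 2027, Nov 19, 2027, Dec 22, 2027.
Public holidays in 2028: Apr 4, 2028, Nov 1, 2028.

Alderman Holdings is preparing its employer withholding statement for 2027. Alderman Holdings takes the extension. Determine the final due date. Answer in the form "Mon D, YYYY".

The statutory due date is Nov 19, 2027.
Because Nov 19, 2027 is a listed holiday, the deadline becomes Nov 22, 2027 (Monday).
With the 45-day extension, Nov 22, 2027 becomes Jan 6, 2028.
Jan 6, 2028 is a Thursday and not a listed holiday, so it stands.
Final deadline: Jan 6, 2028.

Jan 6, 2028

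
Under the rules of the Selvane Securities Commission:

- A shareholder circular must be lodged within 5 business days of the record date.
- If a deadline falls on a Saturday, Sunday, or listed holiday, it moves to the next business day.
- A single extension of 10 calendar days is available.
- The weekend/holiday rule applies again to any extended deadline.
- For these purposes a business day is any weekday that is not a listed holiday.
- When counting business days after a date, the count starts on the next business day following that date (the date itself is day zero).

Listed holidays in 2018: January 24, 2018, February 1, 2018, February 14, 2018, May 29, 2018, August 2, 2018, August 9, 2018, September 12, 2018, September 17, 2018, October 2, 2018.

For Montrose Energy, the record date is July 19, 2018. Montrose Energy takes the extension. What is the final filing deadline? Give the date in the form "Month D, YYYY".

August 6, 2018

Counting 5 business days after July 19, 2018 (skipping weekends and listed holidays) reaches July 26, 2018.
July 26, 2018 is a Thursday and not a listed holiday, so it stands.
With the 10-day extension, July 26, 2018 becomes August 5, 2018.
August 5, 2018 is a Sunday; the next business day is August 6, 2018 (Monday).
So the filing is due August 6, 2018.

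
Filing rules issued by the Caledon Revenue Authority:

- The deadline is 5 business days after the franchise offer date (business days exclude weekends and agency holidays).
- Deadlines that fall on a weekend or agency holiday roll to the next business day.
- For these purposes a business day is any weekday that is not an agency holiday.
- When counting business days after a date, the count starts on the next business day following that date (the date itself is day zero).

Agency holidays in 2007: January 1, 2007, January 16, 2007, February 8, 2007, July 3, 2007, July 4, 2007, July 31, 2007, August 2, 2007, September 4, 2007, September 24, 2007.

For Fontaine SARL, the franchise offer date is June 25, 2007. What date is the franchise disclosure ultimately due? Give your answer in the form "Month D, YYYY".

5 business days after June 25, 2007, excluding weekends and holidays, is July 2, 2007.
July 2, 2007 (Monday) is already a business day.
So the filing is due July 2, 2007.

July 2, 2007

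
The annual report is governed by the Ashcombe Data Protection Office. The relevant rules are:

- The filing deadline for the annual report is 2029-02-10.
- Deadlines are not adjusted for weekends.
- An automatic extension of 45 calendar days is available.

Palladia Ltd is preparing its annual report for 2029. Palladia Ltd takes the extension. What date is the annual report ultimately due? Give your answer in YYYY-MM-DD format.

The statutory due date is 2029-02-10.
2029-02-10 falls on a Saturday. The rules make no weekend/holiday allowance, so it remains 2029-02-10.
The 45-calendar-day extension moves the deadline from 2029-02-10 to 2029-03-27.
2029-03-27 is a Tuesday; no weekend or holiday adjustment applies.
The final due date is 2029-03-27.

2029-03-27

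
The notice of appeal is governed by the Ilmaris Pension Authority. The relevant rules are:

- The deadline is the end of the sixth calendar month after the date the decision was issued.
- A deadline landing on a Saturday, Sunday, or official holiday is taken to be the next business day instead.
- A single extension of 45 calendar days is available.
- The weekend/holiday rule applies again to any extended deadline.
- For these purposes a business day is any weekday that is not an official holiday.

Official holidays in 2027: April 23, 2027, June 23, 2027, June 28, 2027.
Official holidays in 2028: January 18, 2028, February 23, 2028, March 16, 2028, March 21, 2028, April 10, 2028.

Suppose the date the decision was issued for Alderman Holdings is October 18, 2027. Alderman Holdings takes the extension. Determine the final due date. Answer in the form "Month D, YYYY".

June 15, 2028

6 months after October 18, 2027 is April 2028; that month ends on April 30, 2028.
April 30, 2028 falls on a Sunday. Rolling to the next business day gives May 1, 2028, a Monday.
Applying the 45-calendar-day extension: May 1, 2028 + 45 days = June 15, 2028.
June 15, 2028 falls on a Thursday, which is a business day, so no adjustment is needed.
Deadline: June 15, 2028.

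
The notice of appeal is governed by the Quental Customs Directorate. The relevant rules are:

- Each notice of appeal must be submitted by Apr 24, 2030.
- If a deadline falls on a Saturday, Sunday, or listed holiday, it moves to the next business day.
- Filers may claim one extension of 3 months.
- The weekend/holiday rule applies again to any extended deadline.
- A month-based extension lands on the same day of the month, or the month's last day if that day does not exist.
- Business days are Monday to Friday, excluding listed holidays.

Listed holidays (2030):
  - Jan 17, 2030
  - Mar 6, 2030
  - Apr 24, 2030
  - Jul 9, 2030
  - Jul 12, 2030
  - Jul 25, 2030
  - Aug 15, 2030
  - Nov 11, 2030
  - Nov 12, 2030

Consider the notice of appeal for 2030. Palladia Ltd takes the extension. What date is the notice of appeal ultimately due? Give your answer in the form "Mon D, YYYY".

The statutory due date is Apr 24, 2030.
Apr 24, 2030 falls on a listed holiday. Rolling to the next business day gives Apr 25, 2030, a Thursday.
Applying the 3 months extension: 3 months after Apr 25, 2030 is Jul 25, 2030.
Jul 25, 2030 falls on a listed holiday. Rolling to the next business day gives Jul 26, 2030, a Friday.
The final due date is Jul 26, 2030.

Jul 26, 2030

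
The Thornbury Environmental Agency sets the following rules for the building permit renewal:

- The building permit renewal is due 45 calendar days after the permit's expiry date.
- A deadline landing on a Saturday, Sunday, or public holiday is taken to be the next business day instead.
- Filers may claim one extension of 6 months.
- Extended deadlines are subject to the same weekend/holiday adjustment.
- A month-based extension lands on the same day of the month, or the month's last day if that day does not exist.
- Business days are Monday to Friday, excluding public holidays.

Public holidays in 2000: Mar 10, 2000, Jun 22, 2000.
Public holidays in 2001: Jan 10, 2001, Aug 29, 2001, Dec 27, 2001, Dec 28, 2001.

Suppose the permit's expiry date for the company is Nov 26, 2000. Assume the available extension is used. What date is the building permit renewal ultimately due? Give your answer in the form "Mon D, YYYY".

45 calendar days after Nov 26, 2000 is Jan 10, 2001.
Jan 10, 2001 is a listed holiday; the next business day is Jan 11, 2001 (Thursday).
The 6 months extension carries Jan 11, 2001 to Jul 11, 2001.
Since Jul 11, 2001 is a Wednesday and not a holiday, the date is unchanged.
The final due date is Jul 11, 2001.

Jul 11, 2001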